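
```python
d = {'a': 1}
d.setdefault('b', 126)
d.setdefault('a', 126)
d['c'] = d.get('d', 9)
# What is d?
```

After line 1: d = {'a': 1}
After line 2 (setdefault adds 'b'=126): d = {'a': 1, 'b': 126}
After line 3 (setdefault 'a' no-op, already exists): d = {'a': 1, 'b': 126}
After line 4 (get('d', 9) returns default since 'd' not in d): d = {'a': 1, 'b': 126, 'c': 9}

{'a': 1, 'b': 126, 'c': 9}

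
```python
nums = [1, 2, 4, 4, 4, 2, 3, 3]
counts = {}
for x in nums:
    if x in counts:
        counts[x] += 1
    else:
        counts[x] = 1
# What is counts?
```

Initial: counts = {}, nums = [1, 2, 4, 4, 4, 2, 3, 3]
See 1: counts = {1: 1}
See 2: counts = {1: 1, 2: 1}
See 4: counts = {1: 1, 2: 1, 4: 1}
See 4: counts = {1: 1, 2: 1, 4: 2}
See 4: counts = {1: 1, 2: 1, 4: 3}
See 2: counts = {1: 1, 2: 2, 4: 3}
See 3: counts = {1: 1, 2: 2, 4: 3, 3: 1}
See 3: counts = {1: 1, 2: 2, 4: 3, 3: 2}

{1: 1, 2: 2, 4: 3, 3: 2}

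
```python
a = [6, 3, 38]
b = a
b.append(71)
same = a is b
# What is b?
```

After line 1: a = [6, 3, 38]
After line 2 (b = a is an alias, same object): a = [6, 3, 38], b = [6, 3, 38]
After line 3 (b.append mutates the shared list): a = [6, 3, 38, 71], b = [6, 3, 38, 71]
After line 4 (same = a is b; same object -> True): same = True

[6, 3, 38, 71]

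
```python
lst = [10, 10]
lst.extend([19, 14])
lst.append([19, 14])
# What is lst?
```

After line 1: lst = [10, 10]
After line 2 (extend unpacks [19, 14]): lst = [10, 10, 19, 14]
After line 3 (append adds [19, 14] as single element): lst = [10, 10, 19, 14, [19, 14]]

[10, 10, 19, 14, [19, 14]]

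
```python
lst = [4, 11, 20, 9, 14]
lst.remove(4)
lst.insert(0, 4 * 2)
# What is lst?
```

After line 1: lst = [4, 11, 20, 9, 14]
After line 2 (remove first 4): lst = [11, 20, 9, 14]
After line 3 (insert 8 at index 0): lst = [8, 11, 20, 9, 14]

[8, 11, 20, 9, 14]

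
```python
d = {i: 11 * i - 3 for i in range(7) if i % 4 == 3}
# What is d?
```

{3: 30}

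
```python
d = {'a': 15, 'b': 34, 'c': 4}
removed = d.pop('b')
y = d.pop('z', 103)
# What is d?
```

After line 1: d = {'a': 15, 'b': 34, 'c': 4}
After line 2 (pop 'b' returns 34): d = {'a': 15, 'c': 4}, removed = 34
After line 3 (pop 'z' missing, returns default 103): d = {'a': 15, 'c': 4}, y = 103

{'a': 15, 'c': 4}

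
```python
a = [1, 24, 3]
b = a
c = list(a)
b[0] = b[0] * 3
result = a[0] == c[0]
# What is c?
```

After line 1: a = [1, 24, 3]
After line 2 (b = a, alias): a = [1, 24, 3], b = [1, 24, 3]
After line 3 (c = list(a) is a copy, new object): c = [1, 24, 3]
After line 4 (b[0] = 1 * 3 = 3; mutates shared a/b): a = b = [3, 24, 3], c = [1, 24, 3]
After line 5 (a[0] = 3, c[0] = 1; result = False)

[1, 24, 3]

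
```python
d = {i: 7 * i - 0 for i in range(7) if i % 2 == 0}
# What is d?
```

{0: 0, 2: 14, 4: 28, 6: 42}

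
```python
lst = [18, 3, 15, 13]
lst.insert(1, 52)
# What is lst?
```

[18, 52, 3, 15, 13]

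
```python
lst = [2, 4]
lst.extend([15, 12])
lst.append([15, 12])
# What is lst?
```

After line 1: lst = [2, 4]
After line 2 (extend unpacks [15, 12]): lst = [2, 4, 15, 12]
After line 3 (append adds [15, 12] as single element): lst = [2, 4, 15, 12, [15, 12]]

[2, 4, 15, 12, [15, 12]]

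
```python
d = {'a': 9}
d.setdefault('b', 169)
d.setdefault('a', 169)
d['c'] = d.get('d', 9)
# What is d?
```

After line 1: d = {'a': 9}
After line 2 (setdefault adds 'b'=169): d = {'a': 9, 'b': 169}
After line 3 (setdefault 'a' no-op, already exists): d = {'a': 9, 'b': 169}
After line 4 (get('d', 9) returns default since 'd' not in d): d = {'a': 9, 'b': 169, 'c': 9}

{'a': 9, 'b': 169, 'c': 9}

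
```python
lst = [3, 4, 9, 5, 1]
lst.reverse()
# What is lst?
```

[1, 5, 9, 4, 3]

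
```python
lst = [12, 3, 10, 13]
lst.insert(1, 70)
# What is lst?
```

[12, 70, 3, 10, 13]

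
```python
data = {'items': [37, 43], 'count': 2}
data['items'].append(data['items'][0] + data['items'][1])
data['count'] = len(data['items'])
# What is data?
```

After line 1: data = {'items': [37, 43], 'count': 2}
After line 2 (append 37 + 43 = 80): data = {'items': [37, 43, 80], 'count': 2}
After line 3 (count = len(items) = 3): data = {'items': [37, 43, 80], 'count': 3}

{'items': [37, 43, 80], 'count': 3}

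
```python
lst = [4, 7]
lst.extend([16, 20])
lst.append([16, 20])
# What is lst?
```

After line 1: lst = [4, 7]
After line 2 (extend unpacks [16, 20]): lst = [4, 7, 16, 20]
After line 3 (append adds [16, 20] as single element): lst = [4, 7, 16, 20, [16, 20]]

[4, 7, 16, 20, [16, 20]]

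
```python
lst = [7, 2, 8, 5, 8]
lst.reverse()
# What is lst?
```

[8, 5, 8, 2, 7]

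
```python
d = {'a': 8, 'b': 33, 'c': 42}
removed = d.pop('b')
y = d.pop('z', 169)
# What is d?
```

After line 1: d = {'a': 8, 'b': 33, 'c': 42}
After line 2 (pop 'b' returns 33): d = {'a': 8, 'c': 42}, removed = 33
After line 3 (pop 'z' missing, returns default 169): d = {'a': 8, 'c': 42}, y = 169

{'a': 8, 'c': 42}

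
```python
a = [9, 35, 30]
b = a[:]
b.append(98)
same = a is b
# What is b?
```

After line 1: a = [9, 35, 30]
After line 2 (b = a[:] is a shallow copy, new object): a = [9, 35, 30], b = [9, 35, 30]
After line 3 (append only mutates b): a = [9, 35, 30], b = [9, 35, 30, 98]
After line 4 (same = a is b; different objects -> False): same = False

[9, 35, 30, 98]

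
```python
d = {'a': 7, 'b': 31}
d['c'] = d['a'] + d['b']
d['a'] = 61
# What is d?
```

After line 1: d = {'a': 7, 'b': 31}
After line 2 (d['c'] = 7 + 31): d = {'a': 7, 'b': 31, 'c': 38}
After line 3: d = {'a': 61, 'b': 31, 'c': 38}

{'a': 61, 'b': 31, 'c': 38}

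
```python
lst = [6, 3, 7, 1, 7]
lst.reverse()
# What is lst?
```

[7, 1, 7, 3, 6]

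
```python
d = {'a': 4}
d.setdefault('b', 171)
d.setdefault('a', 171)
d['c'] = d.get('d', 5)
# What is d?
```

After line 1: d = {'a': 4}
After line 2 (setdefault adds 'b'=171): d = {'a': 4, 'b': 171}
After line 3 (setdefault 'a' no-op, already exists): d = {'a': 4, 'b': 171}
After line 4 (get('d', 5) returns default since 'd' not in d): d = {'a': 4, 'b': 171, 'c': 5}

{'a': 4, 'b': 171, 'c': 5}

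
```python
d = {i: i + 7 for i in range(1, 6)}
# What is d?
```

{1: 8, 2: 9, 3: 10, 4: 11, 5: 12}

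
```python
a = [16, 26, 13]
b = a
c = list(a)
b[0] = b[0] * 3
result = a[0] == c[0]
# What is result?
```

After line 1: a = [16, 26, 13]
After line 2 (b = a, alias): a = [16, 26, 13], b = [16, 26, 13]
After line 3 (c = list(a) is a copy, new object): c = [16, 26, 13]
After line 4 (b[0] = 16 * 3 = 48; mutates shared a/b): a = b = [48, 26, 13], c = [16, 26, 13]
After line 5 (a[0] = 48, c[0] = 16; result = False)

False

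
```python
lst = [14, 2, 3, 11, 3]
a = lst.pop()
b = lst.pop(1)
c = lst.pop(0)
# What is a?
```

After line 1: lst = [14, 2, 3, 11, 3]
After line 2 (pop() -> a = 3): lst = [14, 2, 3, 11]
After line 3 (pop(1) -> b = 2): lst = [14, 3, 11]
After line 4 (pop(0) -> c = 14): lst = [3, 11]

3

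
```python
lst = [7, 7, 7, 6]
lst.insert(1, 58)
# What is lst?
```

[7, 58, 7, 7, 6]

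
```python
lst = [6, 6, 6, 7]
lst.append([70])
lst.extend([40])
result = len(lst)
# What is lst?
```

After line 1: lst = [6, 6, 6, 7]
After line 2 (append adds [70] as single element): lst = [6, 6, 6, 7, [70]]
After line 3 (extend unpacks [40], adds 40): lst = [6, 6, 6, 7, [70], 40]
After line 4: result = len(lst) = 6

[6, 6, 6, 7, [70], 40]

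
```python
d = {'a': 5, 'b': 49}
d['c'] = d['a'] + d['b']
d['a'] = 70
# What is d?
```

After line 1: d = {'a': 5, 'b': 49}
After line 2 (d['c'] = 5 + 49): d = {'a': 5, 'b': 49, 'c': 54}
After line 3: d = {'a': 70, 'b': 49, 'c': 54}

{'a': 70, 'b': 49, 'c': 54}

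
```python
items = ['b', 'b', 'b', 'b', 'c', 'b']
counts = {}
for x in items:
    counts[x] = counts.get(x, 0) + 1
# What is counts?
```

Initial: counts = {}, items = ['b', 'b', 'b', 'b', 'c', 'b']
See 'b': counts = {'b': 1}
See 'b': counts = {'b': 2}
See 'b': counts = {'b': 3}
See 'b': counts = {'b': 4}
See 'c': counts = {'b': 4, 'c': 1}
See 'b': counts = {'b': 5, 'c': 1}

{'b': 5, 'c': 1}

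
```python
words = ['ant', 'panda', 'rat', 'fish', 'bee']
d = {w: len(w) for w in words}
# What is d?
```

{'ant': 3, 'panda': 5, 'rat': 3, 'fish': 4, 'bee': 3}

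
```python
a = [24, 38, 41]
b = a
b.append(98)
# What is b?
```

After line 1: a = [24, 38, 41]
After line 2 (b = a is an alias, same object): a = [24, 38, 41], b = [24, 38, 41]
After line 3 (b.append mutates the shared list): a = [24, 38, 41, 98], b = [24, 38, 41, 98]

[24, 38, 41, 98]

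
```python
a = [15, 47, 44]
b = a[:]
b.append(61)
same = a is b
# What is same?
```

After line 1: a = [15, 47, 44]
After line 2 (b = a[:] is a shallow copy, new object): a = [15, 47, 44], b = [15, 47, 44]
After line 3 (append only mutates b): a = [15, 47, 44], b = [15, 47, 44, 61]
After line 4 (same = a is b; different objects -> False): same = False

False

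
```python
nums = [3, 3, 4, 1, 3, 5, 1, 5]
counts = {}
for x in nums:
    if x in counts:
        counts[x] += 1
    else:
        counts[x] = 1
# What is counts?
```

Initial: counts = {}, nums = [3, 3, 4, 1, 3, 5, 1, 5]
See 3: counts = {3: 1}
See 3: counts = {3: 2}
See 4: counts = {3: 2, 4: 1}
See 1: counts = {3: 2, 4: 1, 1: 1}
See 3: counts = {3: 3, 4: 1, 1: 1}
See 5: counts = {3: 3, 4: 1, 1: 1, 5: 1}
See 1: counts = {3: 3, 4: 1, 1: 2, 5: 1}
See 5: counts = {3: 3, 4: 1, 1: 2, 5: 2}

{3: 3, 4: 1, 1: 2, 5: 2}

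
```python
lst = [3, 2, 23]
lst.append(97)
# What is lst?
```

[3, 2, 23, 97]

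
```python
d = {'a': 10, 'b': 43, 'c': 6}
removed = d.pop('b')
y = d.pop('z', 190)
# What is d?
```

After line 1: d = {'a': 10, 'b': 43, 'c': 6}
After line 2 (pop 'b' returns 43): d = {'a': 10, 'c': 6}, removed = 43
After line 3 (pop 'z' missing, returns default 190): d = {'a': 10, 'c': 6}, y = 190

{'a': 10, 'c': 6}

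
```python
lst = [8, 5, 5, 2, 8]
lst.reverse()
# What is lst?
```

[8, 2, 5, 5, 8]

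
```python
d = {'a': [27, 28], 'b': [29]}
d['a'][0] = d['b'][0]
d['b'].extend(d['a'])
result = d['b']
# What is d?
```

After line 1: d = {'a': [27, 28], 'b': [29]}
After line 2 (a[0] = b[0] = 29): d = {'a': [29, 28], 'b': [29]}
After line 3 (b.extend(a) appends [29, 28]): d = {'a': [29, 28], 'b': [29, 29, 28]}
After line 4: result = d['b'] = [29, 29, 28]

{'a': [29, 28], 'b': [29, 29, 28]}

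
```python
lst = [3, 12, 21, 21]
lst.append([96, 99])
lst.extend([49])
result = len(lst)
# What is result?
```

After line 1: lst = [3, 12, 21, 21]
After line 2 (append adds [96, 99] as single element): lst = [3, 12, 21, 21, [96, 99]]
After line 3 (extend unpacks [49], adds 49): lst = [3, 12, 21, 21, [96, 99], 49]
After line 4: result = len(lst) = 6

6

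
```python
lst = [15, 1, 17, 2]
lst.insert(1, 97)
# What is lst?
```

[15, 97, 1, 17, 2]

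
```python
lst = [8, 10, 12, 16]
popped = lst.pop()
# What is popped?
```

16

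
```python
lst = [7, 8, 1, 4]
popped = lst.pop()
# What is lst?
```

[7, 8, 1]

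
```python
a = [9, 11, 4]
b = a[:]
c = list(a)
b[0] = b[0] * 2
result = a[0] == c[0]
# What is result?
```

After line 1: a = [9, 11, 4]
After line 2 (b = a[:], copy): a = [9, 11, 4], b = [9, 11, 4]
After line 3 (c = list(a) is a copy, new object): c = [9, 11, 4]
After line 4 (b[0] = 9 * 2 = 18; only b mutates (copy)): a = [9, 11, 4], b = [18, 11, 4], c = [9, 11, 4]
After line 5 (a[0] = 9, c[0] = 9; result = True)

True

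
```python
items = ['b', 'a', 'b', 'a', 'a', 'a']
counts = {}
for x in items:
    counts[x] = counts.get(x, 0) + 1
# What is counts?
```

Initial: counts = {}, items = ['b', 'a', 'b', 'a', 'a', 'a']
See 'b': counts = {'b': 1}
See 'a': counts = {'b': 1, 'a': 1}
See 'b': counts = {'b': 2, 'a': 1}
See 'a': counts = {'b': 2, 'a': 2}
See 'a': counts = {'b': 2, 'a': 3}
See 'a': counts = {'b': 2, 'a': 4}

{'b': 2, 'a': 4}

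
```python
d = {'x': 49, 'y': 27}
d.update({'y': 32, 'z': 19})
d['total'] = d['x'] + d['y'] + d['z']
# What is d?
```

After line 1: d = {'x': 49, 'y': 27}
After line 2 (y overwritten, z added): d = {'x': 49, 'y': 32, 'z': 19}
After line 3 (total = 49 + 32 + 19 = 100): d = {'x': 49, 'y': 32, 'z': 19, 'total': 100}

{'x': 49, 'y': 32, 'z': 19, 'total': 100}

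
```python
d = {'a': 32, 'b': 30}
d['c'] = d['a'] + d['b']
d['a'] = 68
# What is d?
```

After line 1: d = {'a': 32, 'b': 30}
After line 2 (d['c'] = 32 + 30): d = {'a': 32, 'b': 30, 'c': 62}
After line 3: d = {'a': 68, 'b': 30, 'c': 62}

{'a': 68, 'b': 30, 'c': 62}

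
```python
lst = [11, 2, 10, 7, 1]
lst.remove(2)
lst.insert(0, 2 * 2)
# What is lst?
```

After line 1: lst = [11, 2, 10, 7, 1]
After line 2 (remove first 2): lst = [11, 10, 7, 1]
After line 3 (insert 4 at index 0): lst = [4, 11, 10, 7, 1]

[4, 11, 10, 7, 1]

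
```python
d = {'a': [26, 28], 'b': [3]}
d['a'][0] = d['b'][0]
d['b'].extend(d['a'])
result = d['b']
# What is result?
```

After line 1: d = {'a': [26, 28], 'b': [3]}
After line 2 (a[0] = b[0] = 3): d = {'a': [3, 28], 'b': [3]}
After line 3 (b.extend(a) appends [3, 28]): d = {'a': [3, 28], 'b': [3, 3, 28]}
After line 4: result = d['b'] = [3, 3, 28]

[3, 3, 28]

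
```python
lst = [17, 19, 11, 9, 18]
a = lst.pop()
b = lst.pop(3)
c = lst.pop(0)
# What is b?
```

After line 1: lst = [17, 19, 11, 9, 18]
After line 2 (pop() -> a = 18): lst = [17, 19, 11, 9]
After line 3 (pop(3) -> b = 9): lst = [17, 19, 11]
After line 4 (pop(0) -> c = 17): lst = [19, 11]

9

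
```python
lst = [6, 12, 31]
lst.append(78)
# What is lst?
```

[6, 12, 31, 78]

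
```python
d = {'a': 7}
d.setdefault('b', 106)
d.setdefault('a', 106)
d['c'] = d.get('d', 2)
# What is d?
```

After line 1: d = {'a': 7}
After line 2 (setdefault adds 'b'=106): d = {'a': 7, 'b': 106}
After line 3 (setdefault 'a' no-op, already exists): d = {'a': 7, 'b': 106}
After line 4 (get('d', 2) returns default since 'd' not in d): d = {'a': 7, 'b': 106, 'c': 2}

{'a': 7, 'b': 106, 'c': 2}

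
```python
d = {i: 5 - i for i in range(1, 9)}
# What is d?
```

{1: 4, 2: 3, 3: 2, 4: 1, 5: 0, 6: -1, 7: -2, 8: -3}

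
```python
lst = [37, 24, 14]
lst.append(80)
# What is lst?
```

[37, 24, 14, 80]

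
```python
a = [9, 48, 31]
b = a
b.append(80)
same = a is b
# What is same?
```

After line 1: a = [9, 48, 31]
After line 2 (b = a is an alias, same object): a = [9, 48, 31], b = [9, 48, 31]
After line 3 (b.append mutates the shared list): a = [9, 48, 31, 80], b = [9, 48, 31, 80]
After line 4 (same = a is b; same object -> True): same = True

True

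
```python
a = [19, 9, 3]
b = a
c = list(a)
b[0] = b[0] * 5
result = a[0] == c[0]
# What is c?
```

After line 1: a = [19, 9, 3]
After line 2 (b = a, alias): a = [19, 9, 3], b = [19, 9, 3]
After line 3 (c = list(a) is a copy, new object): c = [19, 9, 3]
After line 4 (b[0] = 19 * 5 = 95; mutates shared a/b): a = b = [95, 9, 3], c = [19, 9, 3]
After line 5 (a[0] = 95, c[0] = 19; result = False)

[19, 9, 3]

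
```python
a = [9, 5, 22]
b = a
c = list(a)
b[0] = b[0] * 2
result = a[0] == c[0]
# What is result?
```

After line 1: a = [9, 5, 22]
After line 2 (b = a, alias): a = [9, 5, 22], b = [9, 5, 22]
After line 3 (c = list(a) is a copy, new object): c = [9, 5, 22]
After line 4 (b[0] = 9 * 2 = 18; mutates shared a/b): a = b = [18, 5, 22], c = [9, 5, 22]
After line 5 (a[0] = 18, c[0] = 9; result = False)

False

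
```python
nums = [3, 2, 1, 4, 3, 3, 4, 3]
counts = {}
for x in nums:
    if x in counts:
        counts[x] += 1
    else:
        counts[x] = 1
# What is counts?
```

Initial: counts = {}, nums = [3, 2, 1, 4, 3, 3, 4, 3]
See 3: counts = {3: 1}
See 2: counts = {3: 1, 2: 1}
See 1: counts = {3: 1, 2: 1, 1: 1}
See 4: counts = {3: 1, 2: 1, 1: 1, 4: 1}
See 3: counts = {3: 2, 2: 1, 1: 1, 4: 1}
See 3: counts = {3: 3, 2: 1, 1: 1, 4: 1}
See 4: counts = {3: 3, 2: 1, 1: 1, 4: 2}
See 3: counts = {3: 4, 2: 1, 1: 1, 4: 2}

{3: 4, 2: 1, 1: 1, 4: 2}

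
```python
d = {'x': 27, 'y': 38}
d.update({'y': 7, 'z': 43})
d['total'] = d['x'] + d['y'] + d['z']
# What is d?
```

After line 1: d = {'x': 27, 'y': 38}
After line 2 (y overwritten, z added): d = {'x': 27, 'y': 7, 'z': 43}
After line 3 (total = 27 + 7 + 43 = 77): d = {'x': 27, 'y': 7, 'z': 43, 'total': 77}

{'x': 27, 'y': 7, 'z': 43, 'total': 77}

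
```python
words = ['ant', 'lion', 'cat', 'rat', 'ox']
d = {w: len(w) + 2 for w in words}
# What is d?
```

{'ant': 5, 'lion': 6, 'cat': 5, 'rat': 5, 'ox': 4}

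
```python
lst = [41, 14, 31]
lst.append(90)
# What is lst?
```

[41, 14, 31, 90]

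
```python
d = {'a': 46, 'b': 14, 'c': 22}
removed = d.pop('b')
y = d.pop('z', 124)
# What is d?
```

After line 1: d = {'a': 46, 'b': 14, 'c': 22}
After line 2 (pop 'b' returns 14): d = {'a': 46, 'c': 22}, removed = 14
After line 3 (pop 'z' missing, returns default 124): d = {'a': 46, 'c': 22}, y = 124

{'a': 46, 'c': 22}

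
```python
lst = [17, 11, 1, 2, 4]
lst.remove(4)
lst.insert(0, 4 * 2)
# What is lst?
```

After line 1: lst = [17, 11, 1, 2, 4]
After line 2 (remove first 4): lst = [17, 11, 1, 2]
After line 3 (insert 8 at index 0): lst = [8, 17, 11, 1, 2]

[8, 17, 11, 1, 2]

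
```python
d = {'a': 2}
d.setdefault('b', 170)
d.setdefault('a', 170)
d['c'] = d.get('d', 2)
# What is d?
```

After line 1: d = {'a': 2}
After line 2 (setdefault adds 'b'=170): d = {'a': 2, 'b': 170}
After line 3 (setdefault 'a' no-op, already exists): d = {'a': 2, 'b': 170}
After line 4 (get('d', 2) returns default since 'd' not in d): d = {'a': 2, 'b': 170, 'c': 2}

{'a': 2, 'b': 170, 'c': 2}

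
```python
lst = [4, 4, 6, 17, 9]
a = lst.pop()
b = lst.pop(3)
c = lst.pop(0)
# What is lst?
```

After line 1: lst = [4, 4, 6, 17, 9]
After line 2 (pop() -> a = 9): lst = [4, 4, 6, 17]
After line 3 (pop(3) -> b = 17): lst = [4, 4, 6]
After line 4 (pop(0) -> c = 4): lst = [4, 6]

[4, 6]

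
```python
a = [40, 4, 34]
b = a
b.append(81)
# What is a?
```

After line 1: a = [40, 4, 34]
After line 2 (b = a is an alias, same object): a = [40, 4, 34], b = [40, 4, 34]
After line 3 (b.append mutates the shared list): a = [40, 4, 34, 81], b = [40, 4, 34, 81]

[40, 4, 34, 81]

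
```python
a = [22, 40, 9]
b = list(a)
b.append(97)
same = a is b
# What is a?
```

After line 1: a = [22, 40, 9]
After line 2 (b = list(a) is a shallow copy, new object): a = [22, 40, 9], b = [22, 40, 9]
After line 3 (append only mutates b): a = [22, 40, 9], b = [22, 40, 9, 97]
After line 4 (same = a is b; different objects -> False): same = False

[22, 40, 9]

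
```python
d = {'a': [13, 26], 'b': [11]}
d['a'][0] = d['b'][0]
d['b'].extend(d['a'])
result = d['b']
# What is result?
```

After line 1: d = {'a': [13, 26], 'b': [11]}
After line 2 (a[0] = b[0] = 11): d = {'a': [11, 26], 'b': [11]}
After line 3 (b.extend(a) appends [11, 26]): d = {'a': [11, 26], 'b': [11, 11, 26]}
After line 4: result = d['b'] = [11, 11, 26]

[11, 11, 26]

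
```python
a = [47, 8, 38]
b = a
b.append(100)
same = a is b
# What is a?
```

After line 1: a = [47, 8, 38]
After line 2 (b = a is an alias, same object): a = [47, 8, 38], b = [47, 8, 38]
After line 3 (b.append mutates the shared list): a = [47, 8, 38, 100], b = [47, 8, 38, 100]
After line 4 (same = a is b; same object -> True): same = True

[47, 8, 38, 100]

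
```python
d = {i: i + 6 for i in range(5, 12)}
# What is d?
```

{5: 11, 6: 12, 7: 13, 8: 14, 9: 15, 10: 16, 11: 17}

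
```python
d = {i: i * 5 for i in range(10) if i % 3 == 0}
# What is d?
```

{0: 0, 3: 15, 6: 30, 9: 45}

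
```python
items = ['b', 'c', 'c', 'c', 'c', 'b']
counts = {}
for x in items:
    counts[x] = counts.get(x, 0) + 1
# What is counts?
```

Initial: counts = {}, items = ['b', 'c', 'c', 'c', 'c', 'b']
See 'b': counts = {'b': 1}
See 'c': counts = {'b': 1, 'c': 1}
See 'c': counts = {'b': 1, 'c': 2}
See 'c': counts = {'b': 1, 'c': 3}
See 'c': counts = {'b': 1, 'c': 4}
See 'b': counts = {'b': 2, 'c': 4}

{'b': 2, 'c': 4}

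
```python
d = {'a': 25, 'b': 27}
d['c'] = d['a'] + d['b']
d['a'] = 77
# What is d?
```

After line 1: d = {'a': 25, 'b': 27}
After line 2 (d['c'] = 25 + 27): d = {'a': 25, 'b': 27, 'c': 52}
After line 3: d = {'a': 77, 'b': 27, 'c': 52}

{'a': 77, 'b': 27, 'c': 52}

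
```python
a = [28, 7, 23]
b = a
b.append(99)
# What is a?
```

After line 1: a = [28, 7, 23]
After line 2 (b = a is an alias, same object): a = [28, 7, 23], b = [28, 7, 23]
After line 3 (b.append mutates the shared list): a = [28, 7, 23, 99], b = [28, 7, 23, 99]

[28, 7, 23, 99]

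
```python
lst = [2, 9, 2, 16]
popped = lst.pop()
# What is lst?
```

[2, 9, 2]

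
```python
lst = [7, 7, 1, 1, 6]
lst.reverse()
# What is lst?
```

[6, 1, 1, 7, 7]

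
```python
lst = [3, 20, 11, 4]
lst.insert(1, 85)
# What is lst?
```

[3, 85, 20, 11, 4]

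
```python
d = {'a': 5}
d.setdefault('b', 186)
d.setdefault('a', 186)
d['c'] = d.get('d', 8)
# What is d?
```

After line 1: d = {'a': 5}
After line 2 (setdefault adds 'b'=186): d = {'a': 5, 'b': 186}
After line 3 (setdefault 'a' no-op, already exists): d = {'a': 5, 'b': 186}
After line 4 (get('d', 8) returns default since 'd' not in d): d = {'a': 5, 'b': 186, 'c': 8}

{'a': 5, 'b': 186, 'c': 8}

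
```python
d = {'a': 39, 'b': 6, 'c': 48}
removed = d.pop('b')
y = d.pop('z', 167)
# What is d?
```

After line 1: d = {'a': 39, 'b': 6, 'c': 48}
After line 2 (pop 'b' returns 6): d = {'a': 39, 'c': 48}, removed = 6
After line 3 (pop 'z' missing, returns default 167): d = {'a': 39, 'c': 48}, y = 167

{'a': 39, 'c': 48}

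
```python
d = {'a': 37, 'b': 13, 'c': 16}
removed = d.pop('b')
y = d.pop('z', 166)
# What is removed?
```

After line 1: d = {'a': 37, 'b': 13, 'c': 16}
After line 2 (pop 'b' returns 13): d = {'a': 37, 'c': 16}, removed = 13
After line 3 (pop 'z' missing, returns default 166): d = {'a': 37, 'c': 16}, y = 166

13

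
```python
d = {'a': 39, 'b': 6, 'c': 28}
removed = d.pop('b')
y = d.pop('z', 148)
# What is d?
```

After line 1: d = {'a': 39, 'b': 6, 'c': 28}
After line 2 (pop 'b' returns 6): d = {'a': 39, 'c': 28}, removed = 6
After line 3 (pop 'z' missing, returns default 148): d = {'a': 39, 'c': 28}, y = 148

{'a': 39, 'c': 28}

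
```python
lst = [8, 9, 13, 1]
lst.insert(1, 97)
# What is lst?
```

[8, 97, 9, 13, 1]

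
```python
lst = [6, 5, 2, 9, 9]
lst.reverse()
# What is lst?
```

[9, 9, 2, 5, 6]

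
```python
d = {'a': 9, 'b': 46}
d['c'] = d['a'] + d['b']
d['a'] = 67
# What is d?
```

After line 1: d = {'a': 9, 'b': 46}
After line 2 (d['c'] = 9 + 46): d = {'a': 9, 'b': 46, 'c': 55}
After line 3: d = {'a': 67, 'b': 46, 'c': 55}

{'a': 67, 'b': 46, 'c': 55}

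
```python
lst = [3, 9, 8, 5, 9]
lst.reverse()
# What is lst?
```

[9, 5, 8, 9, 3]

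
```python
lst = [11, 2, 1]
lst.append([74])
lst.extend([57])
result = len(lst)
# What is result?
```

After line 1: lst = [11, 2, 1]
After line 2 (append adds [74] as single element): lst = [11, 2, 1, [74]]
After line 3 (extend unpacks [57], adds 57): lst = [11, 2, 1, [74], 57]
After line 4: result = len(lst) = 5

5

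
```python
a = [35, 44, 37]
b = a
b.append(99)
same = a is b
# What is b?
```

After line 1: a = [35, 44, 37]
After line 2 (b = a is an alias, same object): a = [35, 44, 37], b = [35, 44, 37]
After line 3 (b.append mutates the shared list): a = [35, 44, 37, 99], b = [35, 44, 37, 99]
After line 4 (same = a is b; same object -> True): same = True

[35, 44, 37, 99]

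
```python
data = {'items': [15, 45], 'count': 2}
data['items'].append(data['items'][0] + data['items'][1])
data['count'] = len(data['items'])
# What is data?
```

After line 1: data = {'items': [15, 45], 'count': 2}
After line 2 (append 15 + 45 = 60): data = {'items': [15, 45, 60], 'count': 2}
After line 3 (count = len(items) = 3): data = {'items': [15, 45, 60], 'count': 3}

{'items': [15, 45, 60], 'count': 3}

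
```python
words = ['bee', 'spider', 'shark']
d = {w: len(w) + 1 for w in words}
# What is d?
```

{'bee': 4, 'spider': 7, 'shark': 6}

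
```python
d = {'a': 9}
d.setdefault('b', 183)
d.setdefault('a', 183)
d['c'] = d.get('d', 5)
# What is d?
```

After line 1: d = {'a': 9}
After line 2 (setdefault adds 'b'=183): d = {'a': 9, 'b': 183}
After line 3 (setdefault 'a' no-op, already exists): d = {'a': 9, 'b': 183}
After line 4 (get('d', 5) returns default since 'd' not in d): d = {'a': 9, 'b': 183, 'c': 5}

{'a': 9, 'b': 183, 'c': 5}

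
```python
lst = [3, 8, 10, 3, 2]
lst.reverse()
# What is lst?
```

[2, 3, 10, 8, 3]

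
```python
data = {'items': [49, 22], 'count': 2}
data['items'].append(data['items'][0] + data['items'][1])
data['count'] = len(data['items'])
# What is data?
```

After line 1: data = {'items': [49, 22], 'count': 2}
After line 2 (append 49 + 22 = 71): data = {'items': [49, 22, 71], 'count': 2}
After line 3 (count = len(items) = 3): data = {'items': [49, 22, 71], 'count': 3}

{'items': [49, 22, 71], 'count': 3}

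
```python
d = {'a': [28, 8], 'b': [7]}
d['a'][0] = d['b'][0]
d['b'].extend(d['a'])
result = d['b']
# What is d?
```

After line 1: d = {'a': [28, 8], 'b': [7]}
After line 2 (a[0] = b[0] = 7): d = {'a': [7, 8], 'b': [7]}
After line 3 (b.extend(a) appends [7, 8]): d = {'a': [7, 8], 'b': [7, 7, 8]}
After line 4: result = d['b'] = [7, 7, 8]

{'a': [7, 8], 'b': [7, 7, 8]}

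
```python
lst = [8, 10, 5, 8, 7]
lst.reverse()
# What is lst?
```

[7, 8, 5, 10, 8]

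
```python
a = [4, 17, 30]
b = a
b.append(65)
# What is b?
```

After line 1: a = [4, 17, 30]
After line 2 (b = a is an alias, same object): a = [4, 17, 30], b = [4, 17, 30]
After line 3 (b.append mutates the shared list): a = [4, 17, 30, 65], b = [4, 17, 30, 65]

[4, 17, 30, 65]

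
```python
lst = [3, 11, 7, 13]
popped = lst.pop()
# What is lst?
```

[3, 11, 7]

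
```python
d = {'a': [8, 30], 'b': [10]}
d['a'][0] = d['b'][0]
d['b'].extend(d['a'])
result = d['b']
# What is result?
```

After line 1: d = {'a': [8, 30], 'b': [10]}
After line 2 (a[0] = b[0] = 10): d = {'a': [10, 30], 'b': [10]}
After line 3 (b.extend(a) appends [10, 30]): d = {'a': [10, 30], 'b': [10, 10, 30]}
After line 4: result = d['b'] = [10, 10, 30]

[10, 10, 30]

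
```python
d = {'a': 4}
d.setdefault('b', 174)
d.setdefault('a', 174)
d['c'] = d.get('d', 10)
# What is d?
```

After line 1: d = {'a': 4}
After line 2 (setdefault adds 'b'=174): d = {'a': 4, 'b': 174}
After line 3 (setdefault 'a' no-op, already exists): d = {'a': 4, 'b': 174}
After line 4 (get('d', 10) returns default since 'd' not in d): d = {'a': 4, 'b': 174, 'c': 10}

{'a': 4, 'b': 174, 'c': 10}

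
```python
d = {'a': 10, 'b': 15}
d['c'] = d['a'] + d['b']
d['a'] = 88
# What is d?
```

After line 1: d = {'a': 10, 'b': 15}
After line 2 (d['c'] = 10 + 15): d = {'a': 10, 'b': 15, 'c': 25}
After line 3: d = {'a': 88, 'b': 15, 'c': 25}

{'a': 88, 'b': 15, 'c': 25}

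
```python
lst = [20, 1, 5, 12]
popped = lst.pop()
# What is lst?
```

[20, 1, 5]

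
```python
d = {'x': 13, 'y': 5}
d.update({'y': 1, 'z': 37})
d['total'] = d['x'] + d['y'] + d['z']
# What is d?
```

After line 1: d = {'x': 13, 'y': 5}
After line 2 (y overwritten, z added): d = {'x': 13, 'y': 1, 'z': 37}
After line 3 (total = 13 + 1 + 37 = 51): d = {'x': 13, 'y': 1, 'z': 37, 'total': 51}

{'x': 13, 'y': 1, 'z': 37, 'total': 51}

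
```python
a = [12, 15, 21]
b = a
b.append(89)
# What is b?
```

After line 1: a = [12, 15, 21]
After line 2 (b = a is an alias, same object): a = [12, 15, 21], b = [12, 15, 21]
After line 3 (b.append mutates the shared list): a = [12, 15, 21, 89], b = [12, 15, 21, 89]

[12, 15, 21, 89]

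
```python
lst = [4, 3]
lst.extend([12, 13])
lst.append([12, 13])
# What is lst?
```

After line 1: lst = [4, 3]
After line 2 (extend unpacks [12, 13]): lst = [4, 3, 12, 13]
After line 3 (append adds [12, 13] as single element): lst = [4, 3, 12, 13, [12, 13]]

[4, 3, 12, 13, [12, 13]]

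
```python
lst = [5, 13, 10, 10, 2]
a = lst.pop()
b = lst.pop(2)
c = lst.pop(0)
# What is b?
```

After line 1: lst = [5, 13, 10, 10, 2]
After line 2 (pop() -> a = 2): lst = [5, 13, 10, 10]
After line 3 (pop(2) -> b = 10): lst = [5, 13, 10]
After line 4 (pop(0) -> c = 5): lst = [13, 10]

10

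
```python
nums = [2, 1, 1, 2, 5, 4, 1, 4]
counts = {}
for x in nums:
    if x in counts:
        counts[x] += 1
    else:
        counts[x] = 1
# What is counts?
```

Initial: counts = {}, nums = [2, 1, 1, 2, 5, 4, 1, 4]
See 2: counts = {2: 1}
See 1: counts = {2: 1, 1: 1}
See 1: counts = {2: 1, 1: 2}
See 2: counts = {2: 2, 1: 2}
See 5: counts = {2: 2, 1: 2, 5: 1}
See 4: counts = {2: 2, 1: 2, 5: 1, 4: 1}
See 1: counts = {2: 2, 1: 3, 5: 1, 4: 1}
See 4: counts = {2: 2, 1: 3, 5: 1, 4: 2}

{2: 2, 1: 3, 5: 1, 4: 2}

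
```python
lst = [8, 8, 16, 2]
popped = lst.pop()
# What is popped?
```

2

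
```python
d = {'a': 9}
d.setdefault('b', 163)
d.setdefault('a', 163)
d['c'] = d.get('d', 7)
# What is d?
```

After line 1: d = {'a': 9}
After line 2 (setdefault adds 'b'=163): d = {'a': 9, 'b': 163}
After line 3 (setdefault 'a' no-op, already exists): d = {'a': 9, 'b': 163}
After line 4 (get('d', 7) returns default since 'd' not in d): d = {'a': 9, 'b': 163, 'c': 7}

{'a': 9, 'b': 163, 'c': 7}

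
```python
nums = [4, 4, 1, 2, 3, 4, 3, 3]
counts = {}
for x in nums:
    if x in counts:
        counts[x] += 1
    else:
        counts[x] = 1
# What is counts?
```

Initial: counts = {}, nums = [4, 4, 1, 2, 3, 4, 3, 3]
See 4: counts = {4: 1}
See 4: counts = {4: 2}
See 1: counts = {4: 2, 1: 1}
See 2: counts = {4: 2, 1: 1, 2: 1}
See 3: counts = {4: 2, 1: 1, 2: 1, 3: 1}
See 4: counts = {4: 3, 1: 1, 2: 1, 3: 1}
See 3: counts = {4: 3, 1: 1, 2: 1, 3: 2}
See 3: counts = {4: 3, 1: 1, 2: 1, 3: 3}

{4: 3, 1: 1, 2: 1, 3: 3}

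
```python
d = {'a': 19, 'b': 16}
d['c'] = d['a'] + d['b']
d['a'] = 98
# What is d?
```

After line 1: d = {'a': 19, 'b': 16}
After line 2 (d['c'] = 19 + 16): d = {'a': 19, 'b': 16, 'c': 35}
After line 3: d = {'a': 98, 'b': 16, 'c': 35}

{'a': 98, 'b': 16, 'c': 35}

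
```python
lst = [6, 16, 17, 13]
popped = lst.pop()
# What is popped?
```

13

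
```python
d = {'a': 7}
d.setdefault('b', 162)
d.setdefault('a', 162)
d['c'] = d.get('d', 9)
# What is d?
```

After line 1: d = {'a': 7}
After line 2 (setdefault adds 'b'=162): d = {'a': 7, 'b': 162}
After line 3 (setdefault 'a' no-op, already exists): d = {'a': 7, 'b': 162}
After line 4 (get('d', 9) returns default since 'd' not in d): d = {'a': 7, 'b': 162, 'c': 9}

{'a': 7, 'b': 162, 'c': 9}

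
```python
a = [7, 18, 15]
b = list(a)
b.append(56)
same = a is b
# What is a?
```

After line 1: a = [7, 18, 15]
After line 2 (b = list(a) is a shallow copy, new object): a = [7, 18, 15], b = [7, 18, 15]
After line 3 (append only mutates b): a = [7, 18, 15], b = [7, 18, 15, 56]
After line 4 (same = a is b; different objects -> False): same = False

[7, 18, 15]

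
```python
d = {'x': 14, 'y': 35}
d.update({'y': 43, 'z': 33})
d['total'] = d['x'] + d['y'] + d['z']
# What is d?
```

After line 1: d = {'x': 14, 'y': 35}
After line 2 (y overwritten, z added): d = {'x': 14, 'y': 43, 'z': 33}
After line 3 (total = 14 + 43 + 33 = 90): d = {'x': 14, 'y': 43, 'z': 33, 'total': 90}

{'x': 14, 'y': 43, 'z': 33, 'total': 90}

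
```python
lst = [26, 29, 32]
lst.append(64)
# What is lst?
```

[26, 29, 32, 64]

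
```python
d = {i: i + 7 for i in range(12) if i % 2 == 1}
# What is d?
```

{1: 8, 3: 10, 5: 12, 7: 14, 9: 16, 11: 18}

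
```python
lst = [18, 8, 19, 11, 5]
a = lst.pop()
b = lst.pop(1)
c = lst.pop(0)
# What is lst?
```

After line 1: lst = [18, 8, 19, 11, 5]
After line 2 (pop() -> a = 5): lst = [18, 8, 19, 11]
After line 3 (pop(1) -> b = 8): lst = [18, 19, 11]
After line 4 (pop(0) -> c = 18): lst = [19, 11]

[19, 11]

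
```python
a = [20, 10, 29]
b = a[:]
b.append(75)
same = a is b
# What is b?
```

After line 1: a = [20, 10, 29]
After line 2 (b = a[:] is a shallow copy, new object): a = [20, 10, 29], b = [20, 10, 29]
After line 3 (append only mutates b): a = [20, 10, 29], b = [20, 10, 29, 75]
After line 4 (same = a is b; different objects -> False): same = False

[20, 10, 29, 75]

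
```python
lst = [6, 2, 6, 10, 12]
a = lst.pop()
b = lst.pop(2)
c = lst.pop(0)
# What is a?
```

After line 1: lst = [6, 2, 6, 10, 12]
After line 2 (pop() -> a = 12): lst = [6, 2, 6, 10]
After line 3 (pop(2) -> b = 6): lst = [6, 2, 10]
After line 4 (pop(0) -> c = 6): lst = [2, 10]

12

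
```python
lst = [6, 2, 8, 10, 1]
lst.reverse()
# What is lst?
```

[1, 10, 8, 2, 6]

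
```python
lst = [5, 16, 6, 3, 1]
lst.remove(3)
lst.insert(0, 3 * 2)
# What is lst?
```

After line 1: lst = [5, 16, 6, 3, 1]
After line 2 (remove first 3): lst = [5, 16, 6, 1]
After line 3 (insert 6 at index 0): lst = [6, 5, 16, 6, 1]

[6, 5, 16, 6, 1]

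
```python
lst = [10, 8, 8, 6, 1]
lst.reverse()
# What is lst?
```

[1, 6, 8, 8, 10]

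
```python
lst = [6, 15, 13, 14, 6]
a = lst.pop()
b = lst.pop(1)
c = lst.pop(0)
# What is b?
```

After line 1: lst = [6, 15, 13, 14, 6]
After line 2 (pop() -> a = 6): lst = [6, 15, 13, 14]
After line 3 (pop(1) -> b = 15): lst = [6, 13, 14]
After line 4 (pop(0) -> c = 6): lst = [13, 14]

15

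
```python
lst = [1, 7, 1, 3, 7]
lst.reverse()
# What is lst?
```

[7, 3, 1, 7, 1]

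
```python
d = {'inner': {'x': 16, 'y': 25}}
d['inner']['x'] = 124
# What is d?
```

After line 1: d = {'inner': {'x': 16, 'y': 25}}
After line 2 (inner x overwritten): d = {'inner': {'x': 124, 'y': 25}}

{'inner': {'x': 124, 'y': 25}}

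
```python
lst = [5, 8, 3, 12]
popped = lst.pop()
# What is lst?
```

[5, 8, 3]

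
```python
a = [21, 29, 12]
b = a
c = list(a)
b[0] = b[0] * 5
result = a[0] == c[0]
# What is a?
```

After line 1: a = [21, 29, 12]
After line 2 (b = a, alias): a = [21, 29, 12], b = [21, 29, 12]
After line 3 (c = list(a) is a copy, new object): c = [21, 29, 12]
After line 4 (b[0] = 21 * 5 = 105; mutates shared a/b): a = b = [105, 29, 12], c = [21, 29, 12]
After line 5 (a[0] = 105, c[0] = 21; result = False)

[105, 29, 12]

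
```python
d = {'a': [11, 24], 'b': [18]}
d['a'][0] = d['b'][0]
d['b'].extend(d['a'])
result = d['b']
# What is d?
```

After line 1: d = {'a': [11, 24], 'b': [18]}
After line 2 (a[0] = b[0] = 18): d = {'a': [18, 24], 'b': [18]}
After line 3 (b.extend(a) appends [18, 24]): d = {'a': [18, 24], 'b': [18, 18, 24]}
After line 4: result = d['b'] = [18, 18, 24]

{'a': [18, 24], 'b': [18, 18, 24]}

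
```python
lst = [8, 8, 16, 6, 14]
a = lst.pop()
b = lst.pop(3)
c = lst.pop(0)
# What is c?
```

After line 1: lst = [8, 8, 16, 6, 14]
After line 2 (pop() -> a = 14): lst = [8, 8, 16, 6]
After line 3 (pop(3) -> b = 6): lst = [8, 8, 16]
After line 4 (pop(0) -> c = 8): lst = [8, 16]

8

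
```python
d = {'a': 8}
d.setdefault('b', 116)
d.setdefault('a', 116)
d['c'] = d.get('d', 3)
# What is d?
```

After line 1: d = {'a': 8}
After line 2 (setdefault adds 'b'=116): d = {'a': 8, 'b': 116}
After line 3 (setdefault 'a' no-op, already exists): d = {'a': 8, 'b': 116}
After line 4 (get('d', 3) returns default since 'd' not in d): d = {'a': 8, 'b': 116, 'c': 3}

{'a': 8, 'b': 116, 'c': 3}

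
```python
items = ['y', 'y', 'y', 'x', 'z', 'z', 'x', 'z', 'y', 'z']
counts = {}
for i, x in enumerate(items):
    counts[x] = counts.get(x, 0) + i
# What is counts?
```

Initial: counts = {}, items = ['y', 'y', 'y', 'x', 'z', 'z', 'x', 'z', 'y', 'z']
i=0, x='y': counts = {'y': 0}
i=1, x='y': counts = {'y': 1}
i=2, x='y': counts = {'y': 3}
i=3, x='x': counts = {'y': 3, 'x': 3}
i=4, x='z': counts = {'y': 3, 'x': 3, 'z': 4}
i=5, x='z': counts = {'y': 3, 'x': 3, 'z': 9}
i=6, x='x': counts = {'y': 3, 'x': 9, 'z': 9}
i=7, x='z': counts = {'y': 3, 'x': 9, 'z': 16}
i=8, x='y': counts = {'y': 11, 'x': 9, 'z': 16}
i=9, x='z': counts = {'y': 11, 'x': 9, 'z': 25}

{'y': 11, 'x': 9, 'z': 25}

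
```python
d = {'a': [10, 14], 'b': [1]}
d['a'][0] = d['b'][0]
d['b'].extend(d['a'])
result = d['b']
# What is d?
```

After line 1: d = {'a': [10, 14], 'b': [1]}
After line 2 (a[0] = b[0] = 1): d = {'a': [1, 14], 'b': [1]}
After line 3 (b.extend(a) appends [1, 14]): d = {'a': [1, 14], 'b': [1, 1, 14]}
After line 4: result = d['b'] = [1, 1, 14]

{'a': [1, 14], 'b': [1, 1, 14]}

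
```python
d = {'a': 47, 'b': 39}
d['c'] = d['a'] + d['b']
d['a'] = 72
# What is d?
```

After line 1: d = {'a': 47, 'b': 39}
After line 2 (d['c'] = 47 + 39): d = {'a': 47, 'b': 39, 'c': 86}
After line 3: d = {'a': 72, 'b': 39, 'c': 86}

{'a': 72, 'b': 39, 'c': 86}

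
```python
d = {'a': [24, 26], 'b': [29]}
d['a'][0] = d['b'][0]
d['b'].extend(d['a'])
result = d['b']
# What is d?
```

After line 1: d = {'a': [24, 26], 'b': [29]}
After line 2 (a[0] = b[0] = 29): d = {'a': [29, 26], 'b': [29]}
After line 3 (b.extend(a) appends [29, 26]): d = {'a': [29, 26], 'b': [29, 29, 26]}
After line 4: result = d['b'] = [29, 29, 26]

{'a': [29, 26], 'b': [29, 29, 26]}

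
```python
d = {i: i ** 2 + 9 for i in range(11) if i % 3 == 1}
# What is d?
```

{1: 10, 4: 25, 7: 58, 10: 109}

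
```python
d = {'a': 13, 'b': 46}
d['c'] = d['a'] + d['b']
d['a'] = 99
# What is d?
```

After line 1: d = {'a': 13, 'b': 46}
After line 2 (d['c'] = 13 + 46): d = {'a': 13, 'b': 46, 'c': 59}
After line 3: d = {'a': 99, 'b': 46, 'c': 59}

{'a': 99, 'b': 46, 'c': 59}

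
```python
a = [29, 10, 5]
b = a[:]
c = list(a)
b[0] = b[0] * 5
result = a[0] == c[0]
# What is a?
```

After line 1: a = [29, 10, 5]
After line 2 (b = a[:], copy): a = [29, 10, 5], b = [29, 10, 5]
After line 3 (c = list(a) is a copy, new object): c = [29, 10, 5]
After line 4 (b[0] = 29 * 5 = 145; only b mutates (copy)): a = [29, 10, 5], b = [145, 10, 5], c = [29, 10, 5]
After line 5 (a[0] = 29, c[0] = 29; result = True)

[29, 10, 5]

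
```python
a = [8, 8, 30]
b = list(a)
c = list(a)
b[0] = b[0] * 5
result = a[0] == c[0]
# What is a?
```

After line 1: a = [8, 8, 30]
After line 2 (b = list(a), copy): a = [8, 8, 30], b = [8, 8, 30]
After line 3 (c = list(a) is a copy, new object): c = [8, 8, 30]
After line 4 (b[0] = 8 * 5 = 40; only b mutates (copy)): a = [8, 8, 30], b = [40, 8, 30], c = [8, 8, 30]
After line 5 (a[0] = 8, c[0] = 8; result = True)

[8, 8, 30]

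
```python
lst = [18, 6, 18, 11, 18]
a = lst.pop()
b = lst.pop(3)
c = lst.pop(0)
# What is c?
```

After line 1: lst = [18, 6, 18, 11, 18]
After line 2 (pop() -> a = 18): lst = [18, 6, 18, 11]
After line 3 (pop(3) -> b = 11): lst = [18, 6, 18]
After line 4 (pop(0) -> c = 18): lst = [6, 18]

18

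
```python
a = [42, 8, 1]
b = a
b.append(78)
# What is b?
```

After line 1: a = [42, 8, 1]
After line 2 (b = a is an alias, same object): a = [42, 8, 1], b = [42, 8, 1]
After line 3 (b.append mutates the shared list): a = [42, 8, 1, 78], b = [42, 8, 1, 78]

[42, 8, 1, 78]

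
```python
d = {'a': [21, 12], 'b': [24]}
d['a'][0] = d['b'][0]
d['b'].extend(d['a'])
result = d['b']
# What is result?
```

After line 1: d = {'a': [21, 12], 'b': [24]}
After line 2 (a[0] = b[0] = 24): d = {'a': [24, 12], 'b': [24]}
After line 3 (b.extend(a) appends [24, 12]): d = {'a': [24, 12], 'b': [24, 24, 12]}
After line 4: result = d['b'] = [24, 24, 12]

[24, 24, 12]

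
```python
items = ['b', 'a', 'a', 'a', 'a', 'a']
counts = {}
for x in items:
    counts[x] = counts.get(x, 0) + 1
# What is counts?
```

Initial: counts = {}, items = ['b', 'a', 'a', 'a', 'a', 'a']
See 'b': counts = {'b': 1}
See 'a': counts = {'b': 1, 'a': 1}
See 'a': counts = {'b': 1, 'a': 2}
See 'a': counts = {'b': 1, 'a': 3}
See 'a': counts = {'b': 1, 'a': 4}
See 'a': counts = {'b': 1, 'a': 5}

{'b': 1, 'a': 5}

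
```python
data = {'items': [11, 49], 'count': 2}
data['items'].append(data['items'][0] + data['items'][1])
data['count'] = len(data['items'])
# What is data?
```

After line 1: data = {'items': [11, 49], 'count': 2}
After line 2 (append 11 + 49 = 60): data = {'items': [11, 49, 60], 'count': 2}
After line 3 (count = len(items) = 3): data = {'items': [11, 49, 60], 'count': 3}

{'items': [11, 49, 60], 'count': 3}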